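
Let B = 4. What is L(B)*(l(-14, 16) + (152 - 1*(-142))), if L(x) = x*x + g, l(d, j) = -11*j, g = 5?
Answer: 2478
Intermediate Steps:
L(x) = 5 + x² (L(x) = x*x + 5 = x² + 5 = 5 + x²)
L(B)*(l(-14, 16) + (152 - 1*(-142))) = (5 + 4²)*(-11*16 + (152 - 1*(-142))) = (5 + 16)*(-176 + (152 + 142)) = 21*(-176 + 294) = 21*118 = 2478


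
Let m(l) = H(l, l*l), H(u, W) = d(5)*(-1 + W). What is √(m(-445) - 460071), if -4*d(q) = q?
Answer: I*√707601 ≈ 841.19*I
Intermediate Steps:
d(q) = -q/4
H(u, W) = 5/4 - 5*W/4 (H(u, W) = (-¼*5)*(-1 + W) = -5*(-1 + W)/4 = 5/4 - 5*W/4)
m(l) = 5/4 - 5*l²/4 (m(l) = 5/4 - 5*l*l/4 = 5/4 - 5*l²/4)
√(m(-445) - 460071) = √((5/4 - 5/4*(-445)²) - 460071) = √((5/4 - 5/4*198025) - 460071) = √((5/4 - 990125/4) - 460071) = √(-247530 - 460071) = √(-707601) = I*√707601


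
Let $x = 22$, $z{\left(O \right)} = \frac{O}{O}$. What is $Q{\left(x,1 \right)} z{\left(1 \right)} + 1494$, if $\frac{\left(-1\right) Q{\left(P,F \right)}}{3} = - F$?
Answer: $1497$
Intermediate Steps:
$z{\left(O \right)} = 1$
$Q{\left(P,F \right)} = 3 F$ ($Q{\left(P,F \right)} = - 3 \left(- F\right) = 3 F$)
$Q{\left(x,1 \right)} z{\left(1 \right)} + 1494 = 3 \cdot 1 \cdot 1 + 1494 = 3 \cdot 1 + 1494 = 3 + 1494 = 1497$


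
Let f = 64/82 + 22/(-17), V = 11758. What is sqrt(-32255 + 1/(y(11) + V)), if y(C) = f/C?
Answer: I*sqrt(65531701236513929961)/45074114 ≈ 179.6*I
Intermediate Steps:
f = -358/697 (f = 64*(1/82) + 22*(-1/17) = 32/41 - 22/17 = -358/697 ≈ -0.51363)
y(C) = -358/(697*C)
sqrt(-32255 + 1/(y(11) + V)) = sqrt(-32255 + 1/(-358/697/11 + 11758)) = sqrt(-32255 + 1/(-358/697*1/11 + 11758)) = sqrt(-32255 + 1/(-358/7667 + 11758)) = sqrt(-32255 + 1/(90148228/7667)) = sqrt(-32255 + 7667/90148228) = sqrt(-2907731086473/90148228) = I*sqrt(65531701236513929961)/45074114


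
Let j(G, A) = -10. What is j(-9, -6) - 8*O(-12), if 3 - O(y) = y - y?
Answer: -34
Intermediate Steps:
O(y) = 3 (O(y) = 3 - (y - y) = 3 - 1*0 = 3 + 0 = 3)
j(-9, -6) - 8*O(-12) = -10 - 8*3 = -10 - 24 = -34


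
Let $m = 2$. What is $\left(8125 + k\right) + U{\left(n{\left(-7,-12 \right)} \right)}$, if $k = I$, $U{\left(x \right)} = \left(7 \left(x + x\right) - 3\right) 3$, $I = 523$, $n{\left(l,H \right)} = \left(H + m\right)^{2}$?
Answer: $12839$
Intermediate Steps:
$n{\left(l,H \right)} = \left(2 + H\right)^{2}$ ($n{\left(l,H \right)} = \left(H + 2\right)^{2} = \left(2 + H\right)^{2}$)
$U{\left(x \right)} = -9 + 42 x$ ($U{\left(x \right)} = \left(7 \cdot 2 x - 3\right) 3 = \left(14 x - 3\right) 3 = \left(-3 + 14 x\right) 3 = -9 + 42 x$)
$k = 523$
$\left(8125 + k\right) + U{\left(n{\left(-7,-12 \right)} \right)} = \left(8125 + 523\right) - \left(9 - 42 \left(2 - 12\right)^{2}\right) = 8648 - \left(9 - 42 \left(-10\right)^{2}\right) = 8648 + \left(-9 + 42 \cdot 100\right) = 8648 + \left(-9 + 4200\right) = 8648 + 4191 = 12839$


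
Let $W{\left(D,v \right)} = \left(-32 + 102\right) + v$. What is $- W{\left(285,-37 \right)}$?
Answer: $-33$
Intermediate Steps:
$W{\left(D,v \right)} = 70 + v$
$- W{\left(285,-37 \right)} = - (70 - 37) = \left(-1\right) 33 = -33$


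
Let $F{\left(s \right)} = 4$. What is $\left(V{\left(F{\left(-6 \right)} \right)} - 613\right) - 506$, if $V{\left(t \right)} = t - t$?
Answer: $-1119$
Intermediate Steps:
$V{\left(t \right)} = 0$
$\left(V{\left(F{\left(-6 \right)} \right)} - 613\right) - 506 = \left(0 - 613\right) - 506 = -613 - 506 = -1119$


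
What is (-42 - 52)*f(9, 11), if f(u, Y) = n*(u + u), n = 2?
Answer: -3384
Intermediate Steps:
f(u, Y) = 4*u (f(u, Y) = 2*(u + u) = 2*(2*u) = 4*u)
(-42 - 52)*f(9, 11) = (-42 - 52)*(4*9) = -94*36 = -3384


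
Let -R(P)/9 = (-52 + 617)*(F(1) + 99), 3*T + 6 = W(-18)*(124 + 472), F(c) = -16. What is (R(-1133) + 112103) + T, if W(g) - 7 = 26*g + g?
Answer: -1215346/3 ≈ -4.0512e+5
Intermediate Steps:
W(g) = 7 + 27*g (W(g) = 7 + (26*g + g) = 7 + 27*g)
T = -285490/3 (T = -2 + ((7 + 27*(-18))*(124 + 472))/3 = -2 + ((7 - 486)*596)/3 = -2 + (-479*596)/3 = -2 + (⅓)*(-285484) = -2 - 285484/3 = -285490/3 ≈ -95163.)
R(P) = -422055 (R(P) = -9*(-52 + 617)*(-16 + 99) = -5085*83 = -9*46895 = -422055)
(R(-1133) + 112103) + T = (-422055 + 112103) - 285490/3 = -309952 - 285490/3 = -1215346/3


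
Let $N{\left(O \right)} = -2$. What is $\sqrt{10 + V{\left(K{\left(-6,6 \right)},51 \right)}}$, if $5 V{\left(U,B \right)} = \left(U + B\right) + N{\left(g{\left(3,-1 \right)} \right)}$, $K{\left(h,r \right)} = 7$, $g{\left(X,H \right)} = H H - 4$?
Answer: $\frac{\sqrt{530}}{5} \approx 4.6043$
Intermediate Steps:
$g{\left(X,H \right)} = -4 + H^{2}$ ($g{\left(X,H \right)} = H^{2} - 4 = -4 + H^{2}$)
$V{\left(U,B \right)} = - \frac{2}{5} + \frac{B}{5} + \frac{U}{5}$ ($V{\left(U,B \right)} = \frac{\left(U + B\right) - 2}{5} = \frac{\left(B + U\right) - 2}{5} = \frac{-2 + B + U}{5} = - \frac{2}{5} + \frac{B}{5} + \frac{U}{5}$)
$\sqrt{10 + V{\left(K{\left(-6,6 \right)},51 \right)}} = \sqrt{10 + \left(- \frac{2}{5} + \frac{1}{5} \cdot 51 + \frac{1}{5} \cdot 7\right)} = \sqrt{10 + \left(- \frac{2}{5} + \frac{51}{5} + \frac{7}{5}\right)} = \sqrt{10 + \frac{56}{5}} = \sqrt{\frac{106}{5}} = \frac{\sqrt{530}}{5}$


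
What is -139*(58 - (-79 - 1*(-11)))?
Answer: -17514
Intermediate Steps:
-139*(58 - (-79 - 1*(-11))) = -139*(58 - (-79 + 11)) = -139*(58 - 1*(-68)) = -139*(58 + 68) = -139*126 = -17514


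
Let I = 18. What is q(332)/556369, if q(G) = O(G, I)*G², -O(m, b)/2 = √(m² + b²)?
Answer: -440896*√27637/556369 ≈ -131.74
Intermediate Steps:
O(m, b) = -2*√(b² + m²) (O(m, b) = -2*√(m² + b²) = -2*√(b² + m²))
q(G) = -2*G²*√(324 + G²) (q(G) = (-2*√(18² + G²))*G² = (-2*√(324 + G²))*G² = -2*G²*√(324 + G²))
q(332)/556369 = -2*332²*√(324 + 332²)/556369 = -2*110224*√(324 + 110224)*(1/556369) = -2*110224*√110548*(1/556369) = -2*110224*2*√27637*(1/556369) = -440896*√27637*(1/556369) = -440896*√27637/556369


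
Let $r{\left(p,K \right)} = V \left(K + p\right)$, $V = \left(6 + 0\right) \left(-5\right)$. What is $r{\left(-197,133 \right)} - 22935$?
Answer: $-21015$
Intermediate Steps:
$V = -30$ ($V = 6 \left(-5\right) = -30$)
$r{\left(p,K \right)} = - 30 K - 30 p$ ($r{\left(p,K \right)} = - 30 \left(K + p\right) = - 30 K - 30 p$)
$r{\left(-197,133 \right)} - 22935 = \left(\left(-30\right) 133 - -5910\right) - 22935 = \left(-3990 + 5910\right) - 22935 = 1920 - 22935 = -21015$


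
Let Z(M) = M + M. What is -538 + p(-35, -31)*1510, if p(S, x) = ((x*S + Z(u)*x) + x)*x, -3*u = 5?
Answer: -162525934/3 ≈ -5.4175e+7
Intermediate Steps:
u = -5/3 (u = -1/3*5 = -5/3 ≈ -1.6667)
Z(M) = 2*M
p(S, x) = x*(-7*x/3 + S*x) (p(S, x) = ((x*S + (2*(-5/3))*x) + x)*x = ((S*x - 10*x/3) + x)*x = ((-10*x/3 + S*x) + x)*x = (-7*x/3 + S*x)*x = x*(-7*x/3 + S*x))
-538 + p(-35, -31)*1510 = -538 + ((-31)**2*(-7/3 - 35))*1510 = -538 + (961*(-112/3))*1510 = -538 - 107632/3*1510 = -538 - 162524320/3 = -162525934/3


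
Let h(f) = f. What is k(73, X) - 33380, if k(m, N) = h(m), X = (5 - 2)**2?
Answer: -33307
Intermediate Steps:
X = 9 (X = 3**2 = 9)
k(m, N) = m
k(73, X) - 33380 = 73 - 33380 = -33307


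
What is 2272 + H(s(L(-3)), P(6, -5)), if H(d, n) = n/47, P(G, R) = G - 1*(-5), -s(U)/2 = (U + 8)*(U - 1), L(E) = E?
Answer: 106795/47 ≈ 2272.2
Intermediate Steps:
s(U) = -2*(-1 + U)*(8 + U) (s(U) = -2*(U + 8)*(U - 1) = -2*(8 + U)*(-1 + U) = -2*(-1 + U)*(8 + U))
P(G, R) = 5 + G (P(G, R) = G + 5 = 5 + G)
H(d, n) = n/47 (H(d, n) = n*(1/47) = n/47)
2272 + H(s(L(-3)), P(6, -5)) = 2272 + (5 + 6)/47 = 2272 + (1/47)*11 = 2272 + 11/47 = 106795/47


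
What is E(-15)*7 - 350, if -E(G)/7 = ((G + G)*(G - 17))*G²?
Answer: -10584350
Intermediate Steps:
E(G) = -14*G³*(-17 + G) (E(G) = -7*(G + G)*(G - 17)*G² = -7*(2*G)*(-17 + G)*G² = -7*2*G*(-17 + G)*G² = -14*G³*(-17 + G))
E(-15)*7 - 350 = (14*(-15)³*(17 - 1*(-15)))*7 - 350 = (14*(-3375)*(17 + 15))*7 - 350 = (14*(-3375)*32)*7 - 350 = -1512000*7 - 350 = -10584000 - 350 = -10584350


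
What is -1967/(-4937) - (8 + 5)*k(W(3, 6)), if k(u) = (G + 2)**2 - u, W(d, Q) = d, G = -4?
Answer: -62214/4937 ≈ -12.602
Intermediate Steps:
k(u) = 4 - u (k(u) = (-4 + 2)**2 - u = (-2)**2 - u = 4 - u)
-1967/(-4937) - (8 + 5)*k(W(3, 6)) = -1967/(-4937) - (8 + 5)*(4 - 1*3) = -1967*(-1/4937) - 13*(4 - 3) = 1967/4937 - 13 = -62214/4937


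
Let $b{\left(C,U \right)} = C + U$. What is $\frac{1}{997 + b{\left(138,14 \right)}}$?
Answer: $\frac{1}{1149} \approx 0.00087032$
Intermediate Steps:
$\frac{1}{997 + b{\left(138,14 \right)}} = \frac{1}{997 + \left(138 + 14\right)} = \frac{1}{997 + 152} = \frac{1}{1149}$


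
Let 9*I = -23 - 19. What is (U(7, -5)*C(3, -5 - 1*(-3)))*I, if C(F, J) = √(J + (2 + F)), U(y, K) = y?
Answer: -98*√3/3 ≈ -56.580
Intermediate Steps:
C(F, J) = √(2 + F + J)
I = -14/3 (I = (-23 - 19)/9 = (⅑)*(-42) = -14/3 ≈ -4.6667)
(U(7, -5)*C(3, -5 - 1*(-3)))*I = (7*√(2 + 3 + (-5 - 1*(-3))))*(-14/3) = (7*√(2 + 3 + (-5 + 3)))*(-14/3) = (7*√(2 + 3 - 2))*(-14/3) = (7*√3)*(-14/3) = -98*√3/3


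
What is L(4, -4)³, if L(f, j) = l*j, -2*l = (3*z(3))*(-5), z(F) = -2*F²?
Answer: 157464000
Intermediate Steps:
l = -135 (l = -3*(-2*3²)*(-5)/2 = -3*(-2*9)*(-5)/2 = -3*(-18)*(-5)/2 = -(-27)*(-5) = -½*270 = -135)
L(f, j) = -135*j
L(4, -4)³ = (-135*(-4))³ = 540³ = 157464000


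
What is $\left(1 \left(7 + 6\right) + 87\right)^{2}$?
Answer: $10000$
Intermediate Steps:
$\left(1 \left(7 + 6\right) + 87\right)^{2} = \left(1 \cdot 13 + 87\right)^{2} = \left(13 + 87\right)^{2} = 100^{2} = 10000$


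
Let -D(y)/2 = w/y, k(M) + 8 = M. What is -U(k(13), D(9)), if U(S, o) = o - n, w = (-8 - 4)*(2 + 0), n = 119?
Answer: 341/3 ≈ 113.67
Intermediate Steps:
w = -24 (w = -12*2 = -24)
k(M) = -8 + M
D(y) = 48/y (D(y) = -(-48)/y = 48/y)
U(S, o) = -119 + o (U(S, o) = o - 1*119 = o - 119 = -119 + o)
-U(k(13), D(9)) = -(-119 + 48/9) = -(-119 + 48*(⅑)) = -(-119 + 16/3) = -1*(-341/3) = 341/3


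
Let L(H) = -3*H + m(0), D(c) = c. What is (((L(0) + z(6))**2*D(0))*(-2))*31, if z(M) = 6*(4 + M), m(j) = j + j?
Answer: 0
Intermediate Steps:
m(j) = 2*j
z(M) = 24 + 6*M
L(H) = -3*H (L(H) = -3*H + 2*0 = -3*H + 0 = -3*H)
(((L(0) + z(6))**2*D(0))*(-2))*31 = (((-3*0 + (24 + 6*6))**2*0)*(-2))*31 = (((0 + (24 + 36))**2*0)*(-2))*31 = (((0 + 60)**2*0)*(-2))*31 = ((60**2*0)*(-2))*31 = ((3600*0)*(-2))*31 = (0*(-2))*31 = 0*31 = 0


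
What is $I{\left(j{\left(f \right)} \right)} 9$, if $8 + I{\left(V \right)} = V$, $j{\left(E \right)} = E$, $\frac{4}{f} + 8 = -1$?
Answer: $-76$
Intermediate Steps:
$f = - \frac{4}{9}$ ($f = \frac{4}{-8 - 1} = \frac{4}{-9} = 4 \left(- \frac{1}{9}\right) = - \frac{4}{9} \approx -0.44444$)
$I{\left(V \right)} = -8 + V$
$I{\left(j{\left(f \right)} \right)} 9 = \left(-8 - \frac{4}{9}\right) 9 = \left(- \frac{76}{9}\right) 9 = -76$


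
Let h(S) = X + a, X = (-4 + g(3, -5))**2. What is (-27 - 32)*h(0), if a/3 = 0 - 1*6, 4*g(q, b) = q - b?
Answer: 826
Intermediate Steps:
g(q, b) = -b/4 + q/4 (g(q, b) = (q - b)/4 = -b/4 + q/4)
X = 4 (X = (-4 + (-1/4*(-5) + (1/4)*3))**2 = (-4 + (5/4 + 3/4))**2 = (-4 + 2)**2 = (-2)**2 = 4)
a = -18 (a = 3*(0 - 1*6) = 3*(0 - 6) = 3*(-6) = -18)
h(S) = -14 (h(S) = 4 - 18 = -14)
(-27 - 32)*h(0) = (-27 - 32)*(-14) = -59*(-14) = 826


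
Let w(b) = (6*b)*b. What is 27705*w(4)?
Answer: 2659680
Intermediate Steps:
w(b) = 6*b**2
27705*w(4) = 27705*(6*4**2) = 27705*(6*16) = 27705*96 = 2659680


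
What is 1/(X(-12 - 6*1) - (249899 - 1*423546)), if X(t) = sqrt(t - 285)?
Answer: 173647/30153280912 - I*sqrt(303)/30153280912 ≈ 5.7588e-6 - 5.7728e-10*I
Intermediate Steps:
X(t) = sqrt(-285 + t)
1/(X(-12 - 6*1) - (249899 - 1*423546)) = 1/(sqrt(-285 + (-12 - 6*1)) - (249899 - 1*423546)) = 1/(sqrt(-285 + (-12 - 6)) - (249899 - 423546)) = 1/(sqrt(-285 - 18) - 1*(-173647)) = 1/(sqrt(-303) + 173647) = 1/(I*sqrt(303) + 173647) = 1/(173647 + I*sqrt(303))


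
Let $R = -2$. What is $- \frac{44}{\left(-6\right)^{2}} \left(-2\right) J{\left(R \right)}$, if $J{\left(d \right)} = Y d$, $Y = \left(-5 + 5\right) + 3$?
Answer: $- \frac{44}{3} \approx -14.667$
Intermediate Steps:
$Y = 3$ ($Y = 0 + 3 = 3$)
$J{\left(d \right)} = 3 d$
$- \frac{44}{\left(-6\right)^{2}} \left(-2\right) J{\left(R \right)} = - \frac{44}{\left(-6\right)^{2}} \left(-2\right) 3 \left(-2\right) = - \frac{44}{36} \left(-2\right) \left(-6\right) = \left(-44\right) \frac{1}{36} \left(-2\right) \left(-6\right) = \left(- \frac{11}{9}\right) \left(-2\right) \left(-6\right) = \frac{22}{9} \left(-6\right) = - \frac{44}{3}$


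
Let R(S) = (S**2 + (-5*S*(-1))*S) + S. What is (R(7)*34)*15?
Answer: 153510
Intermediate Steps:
R(S) = S + 6*S**2 (R(S) = (S**2 + (5*S)*S) + S = (S**2 + 5*S**2) + S = 6*S**2 + S = S + 6*S**2)
(R(7)*34)*15 = ((7*(1 + 6*7))*34)*15 = ((7*(1 + 42))*34)*15 = ((7*43)*34)*15 = (301*34)*15 = 10234*15 = 153510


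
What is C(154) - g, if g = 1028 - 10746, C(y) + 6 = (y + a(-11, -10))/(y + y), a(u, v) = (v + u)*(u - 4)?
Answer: 427395/44 ≈ 9713.5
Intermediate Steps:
a(u, v) = (-4 + u)*(u + v) (a(u, v) = (u + v)*(-4 + u) = (-4 + u)*(u + v))
C(y) = -6 + (315 + y)/(2*y) (C(y) = -6 + (y + ((-11)² - 4*(-11) - 4*(-10) - 11*(-10)))/(y + y) = -6 + (y + (121 + 44 + 40 + 110))/((2*y)) = -6 + (y + 315)*(1/(2*y)) = -6 + (315 + y)*(1/(2*y)) = -6 + (315 + y)/(2*y))
g = -9718
C(154) - g = (½)*(315 - 11*154)/154 - 1*(-9718) = (½)*(1/154)*(315 - 1694) + 9718 = (½)*(1/154)*(-1379) + 9718 = -197/44 + 9718 = 427395/44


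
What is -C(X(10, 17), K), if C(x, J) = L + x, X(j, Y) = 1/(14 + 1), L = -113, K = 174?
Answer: 1694/15 ≈ 112.93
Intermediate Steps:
X(j, Y) = 1/15
C(x, J) = -113 + x
-C(X(10, 17), K) = -(-113 + 1/15) = -1*(-1694/15) = 1694/15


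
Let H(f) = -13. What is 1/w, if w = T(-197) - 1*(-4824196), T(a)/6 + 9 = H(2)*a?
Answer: 1/4839508 ≈ 2.0663e-7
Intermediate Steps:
T(a) = -54 - 78*a (T(a) = -54 + 6*(-13*a) = -54 - 78*a)
w = 4839508 (w = (-54 - 78*(-197)) - 1*(-4824196) = (-54 + 15366) + 4824196 = 15312 + 4824196 = 4839508)
1/w = 1/4839508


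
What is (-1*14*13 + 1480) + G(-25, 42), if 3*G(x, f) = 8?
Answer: 3902/3 ≈ 1300.7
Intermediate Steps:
G(x, f) = 8/3 (G(x, f) = (⅓)*8 = 8/3)
(-1*14*13 + 1480) + G(-25, 42) = (-1*14*13 + 1480) + 8/3 = (-14*13 + 1480) + 8/3 = (-182 + 1480) + 8/3 = 1298 + 8/3 = 3902/3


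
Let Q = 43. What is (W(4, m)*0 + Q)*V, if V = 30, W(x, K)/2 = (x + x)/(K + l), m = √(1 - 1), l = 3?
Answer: 1290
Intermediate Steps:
m = 0 (m = √0 = 0)
W(x, K) = 4*x/(3 + K) (W(x, K) = 2*((x + x)/(K + 3)) = 2*((2*x)/(3 + K)) = 2*(2*x/(3 + K)) = 4*x/(3 + K))
(W(4, m)*0 + Q)*V = ((4*4/(3 + 0))*0 + 43)*30 = ((4*4/3)*0 + 43)*30 = ((4*4*(⅓))*0 + 43)*30 = ((16/3)*0 + 43)*30 = (0 + 43)*30 = 43*30 = 1290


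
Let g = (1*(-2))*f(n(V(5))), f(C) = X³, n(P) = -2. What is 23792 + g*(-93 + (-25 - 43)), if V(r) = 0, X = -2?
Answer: 21216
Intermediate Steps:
f(C) = -8 (f(C) = (-2)³ = -8)
g = 16 (g = (1*(-2))*(-8) = -2*(-8) = 16)
23792 + g*(-93 + (-25 - 43)) = 23792 + 16*(-93 + (-25 - 43)) = 23792 + 16*(-93 - 68) = 23792 + 16*(-161) = 23792 - 2576 = 21216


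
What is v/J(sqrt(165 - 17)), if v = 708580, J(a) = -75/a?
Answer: -283432*sqrt(37)/15 ≈ -1.1494e+5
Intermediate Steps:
v/J(sqrt(165 - 17)) = 708580/((-75/sqrt(165 - 17))) = 708580/((-75*sqrt(37)/74)) = 708580*(-2*sqrt(37)/75) = -283432*sqrt(37)/15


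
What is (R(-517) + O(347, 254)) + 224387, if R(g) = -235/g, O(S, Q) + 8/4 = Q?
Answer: 2471034/11 ≈ 2.2464e+5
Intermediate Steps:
O(S, Q) = -2 + Q
(R(-517) + O(347, 254)) + 224387 = (-235/(-517) + (-2 + 254)) + 224387 = (-235*(-1/517) + 252) + 224387 = (5/11 + 252) + 224387 = 2777/11 + 224387 = 2471034/11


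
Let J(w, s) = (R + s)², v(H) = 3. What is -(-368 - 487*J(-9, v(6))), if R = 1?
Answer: 8160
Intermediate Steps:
J(w, s) = (1 + s)²
-(-368 - 487*J(-9, v(6))) = -(-368 - 487*(1 + 3)²) = -(-368 - 487*4²) = -(-368 - 487*16) = -(-368 - 7792) = -1*(-8160) = 8160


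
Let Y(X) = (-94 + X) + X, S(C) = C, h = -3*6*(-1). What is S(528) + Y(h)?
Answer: 470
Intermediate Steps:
h = 18 (h = -18*(-1) = 18)
Y(X) = -94 + 2*X
S(528) + Y(h) = 528 + (-94 + 2*18) = 528 + (-94 + 36) = 528 - 58 = 470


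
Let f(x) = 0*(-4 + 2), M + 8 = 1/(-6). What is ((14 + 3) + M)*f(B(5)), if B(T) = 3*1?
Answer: 0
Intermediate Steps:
M = -49/6 (M = -8 + 1/(-6) = -8 - 1/6 = -49/6 ≈ -8.1667)
B(T) = 3
f(x) = 0 (f(x) = 0*(-2) = 0)
((14 + 3) + M)*f(B(5)) = ((14 + 3) - 49/6)*0 = (17 - 49/6)*0 = (53/6)*0 = 0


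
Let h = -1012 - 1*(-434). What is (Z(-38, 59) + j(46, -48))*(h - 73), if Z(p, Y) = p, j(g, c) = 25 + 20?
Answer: -4557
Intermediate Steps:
h = -578 (h = -1012 + 434 = -578)
j(g, c) = 45
(Z(-38, 59) + j(46, -48))*(h - 73) = (-38 + 45)*(-578 - 73) = 7*(-651) = -4557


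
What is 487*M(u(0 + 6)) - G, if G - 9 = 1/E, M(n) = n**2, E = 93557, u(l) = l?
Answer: 1639399310/93557 ≈ 17523.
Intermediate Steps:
G = 842014/93557 (G = 9 + 1/93557 = 842014/93557 ≈ 9.0000)
487*M(u(0 + 6)) - G = 487*(0 + 6)**2 - 1*842014/93557 = 487*6**2 - 842014/93557 = 487*36 - 842014/93557 = 17532 - 842014/93557 = 1639399310/93557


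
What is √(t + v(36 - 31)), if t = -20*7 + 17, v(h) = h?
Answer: I*√118 ≈ 10.863*I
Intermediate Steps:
t = -123 (t = -140 + 17 = -123)
√(t + v(36 - 31)) = √(-123 + (36 - 31)) = √(-123 + 5) = √(-118) = I*√118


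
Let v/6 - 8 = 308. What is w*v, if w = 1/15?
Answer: 632/5 ≈ 126.40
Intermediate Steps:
v = 1896 (v = 48 + 6*308 = 48 + 1848 = 1896)
w = 1/15 ≈ 0.066667
w*v = (1/15)*1896 = 632/5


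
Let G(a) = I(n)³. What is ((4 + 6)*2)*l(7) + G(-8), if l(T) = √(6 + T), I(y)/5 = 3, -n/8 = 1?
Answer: 3375 + 20*√13 ≈ 3447.1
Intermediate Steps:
n = -8 (n = -8*1 = -8)
I(y) = 15 (I(y) = 5*3 = 15)
G(a) = 3375 (G(a) = 15³ = 3375)
((4 + 6)*2)*l(7) + G(-8) = ((4 + 6)*2)*√(6 + 7) + 3375 = (10*2)*√13 + 3375 = 20*√13 + 3375 = 3375 + 20*√13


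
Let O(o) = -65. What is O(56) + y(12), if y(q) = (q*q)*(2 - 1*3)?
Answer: -209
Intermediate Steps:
y(q) = -q² (y(q) = q²*(2 - 3) = q²*(-1) = -q²)
O(56) + y(12) = -65 - 1*12² = -65 - 1*144 = -65 - 144 = -209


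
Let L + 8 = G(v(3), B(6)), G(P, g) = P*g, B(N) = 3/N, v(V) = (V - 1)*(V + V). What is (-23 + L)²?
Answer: 625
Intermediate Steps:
v(V) = 2*V*(-1 + V) (v(V) = (-1 + V)*(2*V) = 2*V*(-1 + V))
L = -2 (L = -8 + (2*3*(-1 + 3))*(3/6) = -8 + (2*3*2)*(3*(⅙)) = -8 + 12*(½) = -8 + 6 = -2)
(-23 + L)² = (-23 - 2)² = (-25)² = 625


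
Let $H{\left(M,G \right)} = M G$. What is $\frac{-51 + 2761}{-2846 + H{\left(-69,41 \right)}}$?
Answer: $- \frac{542}{1135} \approx -0.47753$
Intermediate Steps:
$H{\left(M,G \right)} = G M$
$\frac{-51 + 2761}{-2846 + H{\left(-69,41 \right)}} = \frac{-51 + 2761}{-2846 + 41 \left(-69\right)} = \frac{2710}{-2846 - 2829} = \frac{2710}{-5675} = 2710 \left(- \frac{1}{5675}\right) = - \frac{542}{1135}$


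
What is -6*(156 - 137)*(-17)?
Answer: 1938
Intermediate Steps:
-6*(156 - 137)*(-17) = -114*(-17) = -6*(-323) = 1938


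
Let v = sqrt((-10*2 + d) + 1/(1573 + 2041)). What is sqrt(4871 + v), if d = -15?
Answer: sqrt(63620111516 + 3614*I*sqrt(457131246))/3614 ≈ 69.793 + 0.042383*I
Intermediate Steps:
v = I*sqrt(457131246)/3614 (v = sqrt((-10*2 - 15) + 1/(1573 + 2041)) = sqrt((-20 - 15) + 1/3614) = sqrt(-35 + 1/3614) = sqrt(-126489/3614) = I*sqrt(457131246)/3614 ≈ 5.9161*I)
sqrt(4871 + v) = sqrt(4871 + I*sqrt(457131246)/3614)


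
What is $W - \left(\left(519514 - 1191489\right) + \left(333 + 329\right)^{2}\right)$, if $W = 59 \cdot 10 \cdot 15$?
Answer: $242581$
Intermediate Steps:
$W = 8850$ ($W = 590 \cdot 15 = 8850$)
$W - \left(\left(519514 - 1191489\right) + \left(333 + 329\right)^{2}\right) = 8850 - \left(\left(519514 - 1191489\right) + \left(333 + 329\right)^{2}\right) = 8850 - \left(-671975 + 662^{2}\right) = 8850 - \left(-671975 + 438244\right) = 8850 - -233731 = 8850 + 233731 = 242581$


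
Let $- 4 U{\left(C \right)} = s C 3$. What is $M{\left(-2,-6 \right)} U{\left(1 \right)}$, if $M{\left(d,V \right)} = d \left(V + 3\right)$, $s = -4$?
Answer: $18$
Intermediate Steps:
$M{\left(d,V \right)} = d \left(3 + V\right)$
$U{\left(C \right)} = 3 C$ ($U{\left(C \right)} = - \frac{- 4 C 3}{4} = - \frac{\left(-12\right) C}{4} = 3 C$)
$M{\left(-2,-6 \right)} U{\left(1 \right)} = - 2 \left(3 - 6\right) 3 \cdot 1 = \left(-2\right) \left(-3\right) 3 = 6 \cdot 3 = 18$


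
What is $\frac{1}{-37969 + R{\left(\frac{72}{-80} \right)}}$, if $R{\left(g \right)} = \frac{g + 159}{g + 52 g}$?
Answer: $- \frac{159}{6037598} \approx -2.6335 \cdot 10^{-5}$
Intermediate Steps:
$R{\left(g \right)} = \frac{159 + g}{53 g}$
$\frac{1}{-37969 + R{\left(\frac{72}{-80} \right)}} = \frac{1}{-37969 + \frac{159 + \frac{72}{-80}}{53 \frac{72}{-80}}} = \frac{1}{-37969 + \frac{159 + 72 \left(- \frac{1}{80}\right)}{53 \cdot 72 \left(- \frac{1}{80}\right)}} = \frac{1}{-37969 + \frac{159 - \frac{9}{10}}{53 \left(- \frac{9}{10}\right)}} = \frac{1}{-37969 + \frac{1}{53} \left(- \frac{10}{9}\right) \frac{1581}{10}} = \frac{1}{-37969 - \frac{527}{159}} = \frac{1}{- \frac{6037598}{159}} = - \frac{159}{6037598}$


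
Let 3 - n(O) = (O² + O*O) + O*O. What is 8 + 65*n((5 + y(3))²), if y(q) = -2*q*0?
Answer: -121672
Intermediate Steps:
y(q) = 0
n(O) = 3 - 3*O² (n(O) = 3 - ((O² + O*O) + O*O) = 3 - ((O² + O²) + O²) = 3 - (2*O² + O²) = 3 - 3*O²)
8 + 65*n((5 + y(3))²) = 8 + 65*(3 - 3*(5 + 0)⁴) = 8 + 65*(3 - 3*(5²)²) = 8 + 65*(3 - 3*25²) = 8 + 65*(3 - 3*625) = 8 + 65*(3 - 1875) = 8 + 65*(-1872) = 8 - 121680 = -121672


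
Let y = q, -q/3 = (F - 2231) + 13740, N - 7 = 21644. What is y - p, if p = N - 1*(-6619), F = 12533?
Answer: -100396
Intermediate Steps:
N = 21651 (N = 7 + 21644 = 21651)
p = 28270 (p = 21651 - 1*(-6619) = 21651 + 6619 = 28270)
q = -72126 (q = -3*((12533 - 2231) + 13740) = -3*(10302 + 13740) = -3*24042 = -72126)
y = -72126
y - p = -72126 - 1*28270 = -72126 - 28270 = -100396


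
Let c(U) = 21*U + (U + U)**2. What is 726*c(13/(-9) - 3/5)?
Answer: -12846328/675 ≈ -19032.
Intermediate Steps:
c(U) = 4*U**2 + 21*U (c(U) = 21*U + (2*U)**2 = 21*U + 4*U**2 = 4*U**2 + 21*U)
726*c(13/(-9) - 3/5) = 726*((13/(-9) - 3/5)*(21 + 4*(13/(-9) - 3/5))) = 726*((13*(-1/9) - 3*1/5)*(21 + 4*(13*(-1/9) - 3*1/5))) = 726*((-13/9 - 3/5)*(21 + 4*(-13/9 - 3/5))) = 726*(-92*(21 + 4*(-92/45))/45) = 726*(-92*(21 - 368/45)/45) = 726*(-92/45*577/45) = 726*(-53084/2025) = -12846328/675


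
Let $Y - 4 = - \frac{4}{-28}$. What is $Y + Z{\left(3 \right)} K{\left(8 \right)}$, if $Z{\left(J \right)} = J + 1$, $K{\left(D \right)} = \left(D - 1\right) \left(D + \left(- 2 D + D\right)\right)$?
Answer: $\frac{29}{7} \approx 4.1429$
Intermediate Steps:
$K{\left(D \right)} = 0$ ($K{\left(D \right)} = \left(-1 + D\right) \left(D - D\right) = \left(-1 + D\right) 0 = 0$)
$Y = \frac{29}{7}$ ($Y = 4 - \frac{4}{-28} = 4 - - \frac{1}{7} = 4 + \frac{1}{7} = \frac{29}{7} \approx 4.1429$)
$Z{\left(J \right)} = 1 + J$
$Y + Z{\left(3 \right)} K{\left(8 \right)} = \frac{29}{7} + \left(1 + 3\right) 0 = \frac{29}{7} + 4 \cdot 0 = \frac{29}{7} + 0 = \frac{29}{7}$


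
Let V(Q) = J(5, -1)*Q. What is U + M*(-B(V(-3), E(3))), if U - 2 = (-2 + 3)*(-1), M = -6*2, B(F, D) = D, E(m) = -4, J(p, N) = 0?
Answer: -47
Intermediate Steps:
V(Q) = 0 (V(Q) = 0*Q = 0)
M = -12
U = 1 (U = 2 + (-2 + 3)*(-1) = 2 + 1*(-1) = 2 - 1 = 1)
U + M*(-B(V(-3), E(3))) = 1 - (-12)*(-4) = 1 - 12*4 = 1 - 48 = -47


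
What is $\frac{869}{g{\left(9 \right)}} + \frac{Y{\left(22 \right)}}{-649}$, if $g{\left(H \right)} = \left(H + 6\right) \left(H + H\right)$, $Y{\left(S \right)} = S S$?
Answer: $\frac{39391}{15930} \approx 2.4728$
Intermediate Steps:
$Y{\left(S \right)} = S^{2}$
$g{\left(H \right)} = 2 H \left(6 + H\right)$ ($g{\left(H \right)} = \left(6 + H\right) 2 H = 2 H \left(6 + H\right)$)
$\frac{869}{g{\left(9 \right)}} + \frac{Y{\left(22 \right)}}{-649} = \frac{869}{2 \cdot 9 \left(6 + 9\right)} + \frac{22^{2}}{-649} = \frac{869}{2 \cdot 9 \cdot 15} + 484 \left(- \frac{1}{649}\right) = \frac{869}{270} - \frac{44}{59} = \frac{39391}{15930}$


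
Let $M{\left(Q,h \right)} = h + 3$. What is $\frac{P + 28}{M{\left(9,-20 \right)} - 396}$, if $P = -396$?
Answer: $\frac{368}{413} \approx 0.89104$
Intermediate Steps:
$M{\left(Q,h \right)} = 3 + h$
$\frac{P + 28}{M{\left(9,-20 \right)} - 396} = \frac{-396 + 28}{\left(3 - 20\right) - 396} = - \frac{368}{-17 - 396} = - \frac{368}{-413} = \left(-368\right) \left(- \frac{1}{413}\right) = \frac{368}{413}$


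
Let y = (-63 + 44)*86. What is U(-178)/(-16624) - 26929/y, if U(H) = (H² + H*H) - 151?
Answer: 172185559/13581808 ≈ 12.678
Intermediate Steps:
U(H) = -151 + 2*H² (U(H) = (H² + H²) - 151 = 2*H² - 151 = -151 + 2*H²)
y = -1634 (y = -19*86 = -1634)
U(-178)/(-16624) - 26929/y = (-151 + 2*(-178)²)/(-16624) - 26929/(-1634) = (-151 + 2*31684)*(-1/16624) - 26929*(-1/1634) = (-151 + 63368)*(-1/16624) + 26929/1634 = 63217*(-1/16624) + 26929/1634 = -63217/16624 + 26929/1634 = 172185559/13581808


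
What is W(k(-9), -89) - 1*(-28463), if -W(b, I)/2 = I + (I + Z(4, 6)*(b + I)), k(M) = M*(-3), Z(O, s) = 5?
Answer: 29439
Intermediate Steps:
k(M) = -3*M
W(b, I) = -14*I - 10*b (W(b, I) = -2*(I + (I + 5*(b + I))) = -2*(I + (I + 5*(I + b))) = -2*(I + (I + (5*I + 5*b))) = -2*(I + (5*b + 6*I)) = -2*(5*b + 7*I) = -14*I - 10*b)
W(k(-9), -89) - 1*(-28463) = (-14*(-89) - (-30)*(-9)) - 1*(-28463) = (1246 - 10*27) + 28463 = (1246 - 270) + 28463 = 976 + 28463 = 29439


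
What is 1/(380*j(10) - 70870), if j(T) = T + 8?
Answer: -1/64030 ≈ -1.5618e-5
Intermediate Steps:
j(T) = 8 + T
1/(380*j(10) - 70870) = 1/(380*(8 + 10) - 70870) = 1/(380*18 - 70870) = 1/(6840 - 70870) = 1/(-64030) = -1/64030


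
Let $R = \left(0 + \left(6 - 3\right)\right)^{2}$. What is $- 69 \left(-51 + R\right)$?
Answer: $2898$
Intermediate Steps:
$R = 9$ ($R = \left(0 + \left(6 - 3\right)\right)^{2} = \left(0 + 3\right)^{2} = 3^{2} = 9$)
$- 69 \left(-51 + R\right) = - 69 \left(-51 + 9\right) = \left(-69\right) \left(-42\right) = 2898$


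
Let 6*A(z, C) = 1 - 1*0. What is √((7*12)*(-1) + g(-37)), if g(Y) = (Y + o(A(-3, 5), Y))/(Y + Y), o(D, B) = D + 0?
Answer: 5*I*√164613/222 ≈ 9.138*I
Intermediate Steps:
A(z, C) = ⅙ (A(z, C) = (1 - 1*0)/6 = (1 + 0)/6 = (⅙)*1 = ⅙)
o(D, B) = D
g(Y) = (⅙ + Y)/(2*Y) (g(Y) = (Y + ⅙)/(Y + Y) = (⅙ + Y)/((2*Y)) = (⅙ + Y)*(1/(2*Y)) = (⅙ + Y)/(2*Y))
√((7*12)*(-1) + g(-37)) = √((7*12)*(-1) + (1/12)*(1 + 6*(-37))/(-37)) = √(84*(-1) + (1/12)*(-1/37)*(1 - 222)) = √(-84 + (1/12)*(-1/37)*(-221)) = √(-84 + 221/444) = √(-37075/444) = 5*I*√164613/222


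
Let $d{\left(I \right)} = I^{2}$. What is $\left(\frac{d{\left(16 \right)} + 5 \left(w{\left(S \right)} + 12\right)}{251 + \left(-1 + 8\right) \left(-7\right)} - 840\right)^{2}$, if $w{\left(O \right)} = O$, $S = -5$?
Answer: $\frac{28692633321}{40804} \approx 7.0318 \cdot 10^{5}$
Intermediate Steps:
$\left(\frac{d{\left(16 \right)} + 5 \left(w{\left(S \right)} + 12\right)}{251 + \left(-1 + 8\right) \left(-7\right)} - 840\right)^{2} = \left(\frac{16^{2} + 5 \left(-5 + 12\right)}{251 + \left(-1 + 8\right) \left(-7\right)} - 840\right)^{2} = \left(\frac{256 + 5 \cdot 7}{251 + 7 \left(-7\right)} - 840\right)^{2} = \left(\frac{256 + 35}{251 - 49} - 840\right)^{2} = \left(\frac{291}{202} - 840\right)^{2} = \left(- \frac{169389}{202}\right)^{2} = \frac{28692633321}{40804}$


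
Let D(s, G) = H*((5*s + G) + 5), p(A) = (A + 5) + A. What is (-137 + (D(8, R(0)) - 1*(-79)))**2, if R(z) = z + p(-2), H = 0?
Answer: 3364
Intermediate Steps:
p(A) = 5 + 2*A (p(A) = (5 + A) + A = 5 + 2*A)
R(z) = 1 + z (R(z) = z + (5 + 2*(-2)) = z + (5 - 4) = z + 1 = 1 + z)
D(s, G) = 0 (D(s, G) = 0*((5*s + G) + 5) = 0*((G + 5*s) + 5) = 0*(5 + G + 5*s) = 0)
(-137 + (D(8, R(0)) - 1*(-79)))**2 = (-137 + (0 - 1*(-79)))**2 = (-137 + (0 + 79))**2 = (-137 + 79)**2 = (-58)**2 = 3364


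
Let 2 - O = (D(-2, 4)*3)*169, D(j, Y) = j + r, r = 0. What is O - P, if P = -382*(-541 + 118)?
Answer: -160570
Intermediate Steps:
D(j, Y) = j (D(j, Y) = j + 0 = j)
P = 161586 (P = -382*(-423) = 161586)
O = 1016 (O = 2 - (-2*3)*169 = 2 - (-6)*169 = 2 - 1*(-1014) = 2 + 1014 = 1016)
O - P = 1016 - 1*161586 = 1016 - 161586 = -160570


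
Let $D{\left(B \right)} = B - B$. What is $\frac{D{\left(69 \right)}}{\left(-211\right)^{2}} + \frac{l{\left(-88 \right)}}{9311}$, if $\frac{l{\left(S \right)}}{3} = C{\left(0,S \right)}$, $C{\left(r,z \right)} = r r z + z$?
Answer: $- \frac{264}{9311} \approx -0.028354$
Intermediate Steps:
$D{\left(B \right)} = 0$
$C{\left(r,z \right)} = z + z r^{2}$ ($C{\left(r,z \right)} = r^{2} z + z = z r^{2} + z = z + z r^{2}$)
$l{\left(S \right)} = 3 S$ ($l{\left(S \right)} = 3 S \left(1 + 0^{2}\right) = 3 S \left(1 + 0\right) = 3 S 1 = 3 S$)
$\frac{D{\left(69 \right)}}{\left(-211\right)^{2}} + \frac{l{\left(-88 \right)}}{9311} = \frac{0}{\left(-211\right)^{2}} + \frac{3 \left(-88\right)}{9311} = \frac{0}{44521} - \frac{264}{9311} = 0 \cdot \frac{1}{44521} - \frac{264}{9311} = 0 - \frac{264}{9311} = - \frac{264}{9311}$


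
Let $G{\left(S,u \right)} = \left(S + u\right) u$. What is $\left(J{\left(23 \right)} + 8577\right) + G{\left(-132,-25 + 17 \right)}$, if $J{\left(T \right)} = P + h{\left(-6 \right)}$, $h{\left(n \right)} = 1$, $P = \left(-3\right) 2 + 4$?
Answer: $9696$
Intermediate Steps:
$P = -2$ ($P = -6 + 4 = -2$)
$J{\left(T \right)} = -1$ ($J{\left(T \right)} = -2 + 1 = -1$)
$G{\left(S,u \right)} = u \left(S + u\right)$
$\left(J{\left(23 \right)} + 8577\right) + G{\left(-132,-25 + 17 \right)} = \left(-1 + 8577\right) + \left(-25 + 17\right) \left(-132 + \left(-25 + 17\right)\right) = 8576 - 8 \left(-132 - 8\right) = 8576 - -1120 = 8576 + 1120 = 9696$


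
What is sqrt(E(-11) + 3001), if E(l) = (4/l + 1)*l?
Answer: sqrt(2994) ≈ 54.717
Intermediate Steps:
E(l) = l*(1 + 4/l) (E(l) = (1 + 4/l)*l = l*(1 + 4/l))
sqrt(E(-11) + 3001) = sqrt((4 - 11) + 3001) = sqrt(-7 + 3001) = sqrt(2994)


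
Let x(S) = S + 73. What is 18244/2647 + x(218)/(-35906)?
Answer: 654298787/95043182 ≈ 6.8842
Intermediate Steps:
x(S) = 73 + S
18244/2647 + x(218)/(-35906) = 18244/2647 + (73 + 218)/(-35906) = 18244*(1/2647) + 291*(-1/35906) = 18244/2647 - 291/35906 = 654298787/95043182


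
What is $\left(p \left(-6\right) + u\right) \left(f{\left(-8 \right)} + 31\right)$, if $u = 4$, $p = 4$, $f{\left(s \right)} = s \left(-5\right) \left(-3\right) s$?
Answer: $-19820$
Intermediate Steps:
$f{\left(s \right)} = 15 s^{2}$ ($f{\left(s \right)} = - 5 s \left(-3\right) s = 15 s s = 15 s^{2}$)
$\left(p \left(-6\right) + u\right) \left(f{\left(-8 \right)} + 31\right) = \left(4 \left(-6\right) + 4\right) \left(15 \left(-8\right)^{2} + 31\right) = \left(-24 + 4\right) \left(15 \cdot 64 + 31\right) = - 20 \left(960 + 31\right) = \left(-20\right) 991 = -19820$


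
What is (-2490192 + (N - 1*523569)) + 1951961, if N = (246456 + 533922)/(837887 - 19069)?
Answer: -434710086011/409409 ≈ -1.0618e+6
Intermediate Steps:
N = 390189/409409 (N = 780378/818818 = 780378*(1/818818) = 390189/409409 ≈ 0.95305)
(-2490192 + (N - 1*523569)) + 1951961 = (-2490192 + (390189/409409 - 1*523569)) + 1951961 = (-2490192 + (390189/409409 - 523569)) + 1951961 = (-2490192 - 214353470532/409409) + 1951961 = -1233860487060/409409 + 1951961 = -434710086011/409409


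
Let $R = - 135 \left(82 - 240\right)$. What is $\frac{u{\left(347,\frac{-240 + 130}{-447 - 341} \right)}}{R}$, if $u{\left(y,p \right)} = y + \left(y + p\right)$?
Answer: $\frac{273491}{8404020} \approx 0.032543$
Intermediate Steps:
$u{\left(y,p \right)} = p + 2 y$ ($u{\left(y,p \right)} = y + \left(p + y\right) = p + 2 y$)
$R = 21330$ ($R = \left(-135\right) \left(-158\right) = 21330$)
$\frac{u{\left(347,\frac{-240 + 130}{-447 - 341} \right)}}{R} = \frac{\frac{-240 + 130}{-447 - 341} + 2 \cdot 347}{21330} = \left(- \frac{110}{-788} + 694\right) \frac{1}{21330} = \left(\left(-110\right) \left(- \frac{1}{788}\right) + 694\right) \frac{1}{21330} = \left(\frac{55}{394} + 694\right) \frac{1}{21330} = \frac{273491}{394} \cdot \frac{1}{21330} = \frac{273491}{8404020}$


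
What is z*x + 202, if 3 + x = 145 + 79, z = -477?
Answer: -105215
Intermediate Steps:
x = 221 (x = -3 + (145 + 79) = -3 + 224 = 221)
z*x + 202 = -477*221 + 202 = -105417 + 202 = -105215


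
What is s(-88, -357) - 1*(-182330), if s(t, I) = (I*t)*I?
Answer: -11033182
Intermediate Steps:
s(t, I) = t*I**2
s(-88, -357) - 1*(-182330) = -88*(-357)**2 - 1*(-182330) = -88*127449 + 182330 = -11215512 + 182330 = -11033182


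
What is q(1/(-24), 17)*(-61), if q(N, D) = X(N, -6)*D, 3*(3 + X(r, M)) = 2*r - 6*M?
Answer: -334951/36 ≈ -9304.2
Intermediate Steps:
X(r, M) = -3 - 2*M + 2*r/3 (X(r, M) = -3 + (2*r - 6*M)/3 = -3 + (-6*M + 2*r)/3 = -3 + (-2*M + 2*r/3) = -3 - 2*M + 2*r/3)
q(N, D) = D*(9 + 2*N/3) (q(N, D) = (-3 - 2*(-6) + 2*N/3)*D = (-3 + 12 + 2*N/3)*D = (9 + 2*N/3)*D = D*(9 + 2*N/3))
q(1/(-24), 17)*(-61) = ((⅓)*17*(27 + 2/(-24)))*(-61) = ((⅓)*17*(27 + 2*(-1/24)))*(-61) = ((⅓)*17*(27 - 1/12))*(-61) = ((⅓)*17*(323/12))*(-61) = (5491/36)*(-61) = -334951/36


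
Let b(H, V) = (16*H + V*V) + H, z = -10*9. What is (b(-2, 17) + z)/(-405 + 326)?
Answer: -165/79 ≈ -2.0886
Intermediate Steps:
z = -90
b(H, V) = V² + 17*H (b(H, V) = (16*H + V²) + H = (V² + 16*H) + H = V² + 17*H)
(b(-2, 17) + z)/(-405 + 326) = ((17² + 17*(-2)) - 90)/(-405 + 326) = ((289 - 34) - 90)/(-79) = (255 - 90)*(-1/79) = 165*(-1/79) = -165/79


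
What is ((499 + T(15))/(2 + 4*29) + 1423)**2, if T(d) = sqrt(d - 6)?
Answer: 7090987264/3481 ≈ 2.0371e+6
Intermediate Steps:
T(d) = sqrt(-6 + d)
((499 + T(15))/(2 + 4*29) + 1423)**2 = ((499 + sqrt(-6 + 15))/(2 + 4*29) + 1423)**2 = ((499 + sqrt(9))/(2 + 116) + 1423)**2 = ((499 + 3)/118 + 1423)**2 = (502*(1/118) + 1423)**2 = (251/59 + 1423)**2 = (84208/59)**2 = 7090987264/3481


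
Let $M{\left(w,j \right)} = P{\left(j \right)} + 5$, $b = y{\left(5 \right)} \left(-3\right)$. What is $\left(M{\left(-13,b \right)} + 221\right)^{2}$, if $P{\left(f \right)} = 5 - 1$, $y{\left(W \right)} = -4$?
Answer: $52900$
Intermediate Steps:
$P{\left(f \right)} = 4$
$b = 12$ ($b = \left(-4\right) \left(-3\right) = 12$)
$M{\left(w,j \right)} = 9$ ($M{\left(w,j \right)} = 4 + 5 = 9$)
$\left(M{\left(-13,b \right)} + 221\right)^{2} = \left(9 + 221\right)^{2} = 230^{2} = 52900$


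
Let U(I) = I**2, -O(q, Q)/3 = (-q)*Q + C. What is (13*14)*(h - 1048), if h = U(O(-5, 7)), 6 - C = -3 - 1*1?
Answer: 3126214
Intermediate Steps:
C = 10 (C = 6 - (-3 - 1*1) = 6 - (-3 - 1) = 6 - 1*(-4) = 6 + 4 = 10)
O(q, Q) = -30 + 3*Q*q (O(q, Q) = -3*((-q)*Q + 10) = -3*(-Q*q + 10) = -3*(10 - Q*q) = -30 + 3*Q*q)
h = 18225 (h = (-30 + 3*7*(-5))**2 = (-30 - 105)**2 = (-135)**2 = 18225)
(13*14)*(h - 1048) = (13*14)*(18225 - 1048) = 182*17177 = 3126214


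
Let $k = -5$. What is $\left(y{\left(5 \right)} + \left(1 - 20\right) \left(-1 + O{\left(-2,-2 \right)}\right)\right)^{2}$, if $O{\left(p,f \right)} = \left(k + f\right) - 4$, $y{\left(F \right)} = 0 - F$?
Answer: $49729$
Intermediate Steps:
$y{\left(F \right)} = - F$
$O{\left(p,f \right)} = -9 + f$ ($O{\left(p,f \right)} = \left(-5 + f\right) - 4 = -9 + f$)
$\left(y{\left(5 \right)} + \left(1 - 20\right) \left(-1 + O{\left(-2,-2 \right)}\right)\right)^{2} = \left(\left(-1\right) 5 + \left(1 - 20\right) \left(-1 - 11\right)\right)^{2} = \left(-5 - 19 \left(-1 - 11\right)\right)^{2} = \left(-5 - -228\right)^{2} = \left(-5 + 228\right)^{2} = 223^{2} = 49729$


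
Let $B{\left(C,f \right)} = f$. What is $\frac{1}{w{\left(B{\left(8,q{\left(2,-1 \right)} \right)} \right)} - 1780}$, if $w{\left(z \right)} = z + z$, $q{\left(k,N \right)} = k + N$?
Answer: $- \frac{1}{1778} \approx -0.00056243$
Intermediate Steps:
$q{\left(k,N \right)} = N + k$
$w{\left(z \right)} = 2 z$
$\frac{1}{w{\left(B{\left(8,q{\left(2,-1 \right)} \right)} \right)} - 1780} = \frac{1}{2 \left(-1 + 2\right) - 1780} = \frac{1}{2 \cdot 1 - 1780} = \frac{1}{2 - 1780} = \frac{1}{-1778} = - \frac{1}{1778}$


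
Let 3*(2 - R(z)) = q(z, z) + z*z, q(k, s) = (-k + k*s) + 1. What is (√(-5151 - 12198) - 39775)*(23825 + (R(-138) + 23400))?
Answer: -4114882850/3 + 103454*I*√17349/3 ≈ -1.3716e+9 + 4.5422e+6*I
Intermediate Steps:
q(k, s) = 1 - k + k*s
R(z) = 5/3 - 2*z²/3 + z/3 (R(z) = 2 - ((1 - z + z*z) + z*z)/3 = 2 - ((1 - z + z²) + z²)/3 = 2 - ((1 + z² - z) + z²)/3 = 2 - (1 - z + 2*z²)/3 = 2 + (-⅓ - 2*z²/3 + z/3) = 5/3 - 2*z²/3 + z/3)
(√(-5151 - 12198) - 39775)*(23825 + (R(-138) + 23400)) = (√(-5151 - 12198) - 39775)*(23825 + ((5/3 - ⅔*(-138)² + (⅓)*(-138)) + 23400)) = (√(-17349) - 39775)*(23825 + ((5/3 - ⅔*19044 - 46) + 23400)) = (I*√17349 - 39775)*(23825 + ((5/3 - 12696 - 46) + 23400)) = (-39775 + I*√17349)*(23825 + (-38221/3 + 23400)) = (-39775 + I*√17349)*(23825 + 31979/3) = (-39775 + I*√17349)*(103454/3) = -4114882850/3 + 103454*I*√17349/3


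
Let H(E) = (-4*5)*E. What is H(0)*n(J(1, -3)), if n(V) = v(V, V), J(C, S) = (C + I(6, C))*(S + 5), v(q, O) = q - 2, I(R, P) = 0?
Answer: 0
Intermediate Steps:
H(E) = -20*E
v(q, O) = -2 + q
J(C, S) = C*(5 + S) (J(C, S) = (C + 0)*(S + 5) = C*(5 + S))
n(V) = -2 + V
H(0)*n(J(1, -3)) = (-20*0)*(-2 + 1*(5 - 3)) = 0*(-2 + 1*2) = 0*(-2 + 2) = 0*0 = 0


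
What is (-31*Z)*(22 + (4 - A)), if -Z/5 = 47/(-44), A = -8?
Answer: -123845/22 ≈ -5629.3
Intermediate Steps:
Z = 235/44 (Z = -235/(-44) = -235*(-1)/44 = -5*(-47/44) = 235/44 ≈ 5.3409)
(-31*Z)*(22 + (4 - A)) = (-31*235/44)*(22 + (4 - 1*(-8))) = -7285*(22 + (4 + 8))/44 = -7285*(22 + 12)/44 = -7285/44*34 = -123845/22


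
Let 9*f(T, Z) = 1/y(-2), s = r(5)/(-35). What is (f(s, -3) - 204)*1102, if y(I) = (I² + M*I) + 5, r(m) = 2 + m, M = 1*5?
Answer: -2024374/9 ≈ -2.2493e+5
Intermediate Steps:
M = 5
y(I) = 5 + I² + 5*I (y(I) = (I² + 5*I) + 5 = 5 + I² + 5*I)
s = -⅕ (s = (2 + 5)/(-35) = 7*(-1/35) = -⅕ ≈ -0.20000)
f(T, Z) = -⅑ (f(T, Z) = 1/(9*(5 + (-2)² + 5*(-2))) = 1/(9*(5 + 4 - 10)) = (⅑)/(-1) = (⅑)*(-1) = -⅑)
(f(s, -3) - 204)*1102 = (-⅑ - 204)*1102 = -1837/9*1102 = -2024374/9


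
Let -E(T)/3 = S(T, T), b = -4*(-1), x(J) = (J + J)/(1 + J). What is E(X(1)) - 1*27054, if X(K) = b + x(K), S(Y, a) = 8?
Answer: -27078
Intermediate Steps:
x(J) = 2*J/(1 + J) (x(J) = (2*J)/(1 + J) = 2*J/(1 + J))
b = 4
X(K) = 4 + 2*K/(1 + K)
E(T) = -24 (E(T) = -3*8 = -24)
E(X(1)) - 1*27054 = -24 - 1*27054 = -24 - 27054 = -27078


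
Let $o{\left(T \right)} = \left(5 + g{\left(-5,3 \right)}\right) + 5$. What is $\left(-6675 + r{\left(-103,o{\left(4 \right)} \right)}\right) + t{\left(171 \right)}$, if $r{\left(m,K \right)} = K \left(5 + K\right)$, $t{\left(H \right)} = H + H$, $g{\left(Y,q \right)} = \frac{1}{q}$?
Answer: $- \frac{55571}{9} \approx -6174.6$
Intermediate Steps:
$t{\left(H \right)} = 2 H$
$o{\left(T \right)} = \frac{31}{3}$ ($o{\left(T \right)} = \left(5 + \frac{1}{3}\right) + 5 = \frac{16}{3} + 5 = \frac{31}{3}$)
$\left(-6675 + r{\left(-103,o{\left(4 \right)} \right)}\right) + t{\left(171 \right)} = \left(-6675 + \frac{31 \left(5 + \frac{31}{3}\right)}{3}\right) + 2 \cdot 171 = \left(-6675 + \frac{31}{3} \cdot \frac{46}{3}\right) + 342 = \left(-6675 + \frac{1426}{9}\right) + 342 = - \frac{58649}{9} + 342 = - \frac{55571}{9}$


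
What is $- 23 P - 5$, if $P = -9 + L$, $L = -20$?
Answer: $662$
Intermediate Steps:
$P = -29$ ($P = -9 - 20 = -29$)
$- 23 P - 5 = \left(-23\right) \left(-29\right) - 5 = 667 - 5 = 662$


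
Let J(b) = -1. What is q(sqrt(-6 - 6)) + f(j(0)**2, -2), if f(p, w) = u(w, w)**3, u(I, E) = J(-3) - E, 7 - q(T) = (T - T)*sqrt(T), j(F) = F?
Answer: 8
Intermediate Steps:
q(T) = 7 (q(T) = 7 - (T - T)*sqrt(T) = 7 - 0*sqrt(T) = 7 - 1*0 = 7 + 0 = 7)
u(I, E) = -1 - E
f(p, w) = (-1 - w)**3
q(sqrt(-6 - 6)) + f(j(0)**2, -2) = 7 - (1 - 2)**3 = 7 - 1*(-1)**3 = 7 - 1*(-1) = 7 + 1 = 8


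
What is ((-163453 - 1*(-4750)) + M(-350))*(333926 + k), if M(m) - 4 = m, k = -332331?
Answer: -253683155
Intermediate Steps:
M(m) = 4 + m
((-163453 - 1*(-4750)) + M(-350))*(333926 + k) = ((-163453 - 1*(-4750)) + (4 - 350))*(333926 - 332331) = ((-163453 + 4750) - 346)*1595 = (-158703 - 346)*1595 = -159049*1595 = -253683155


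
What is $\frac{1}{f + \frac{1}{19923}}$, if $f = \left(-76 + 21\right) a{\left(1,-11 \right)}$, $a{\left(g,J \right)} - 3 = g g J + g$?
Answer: $\frac{19923}{7670356} \approx 0.0025974$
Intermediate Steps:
$a{\left(g,J \right)} = 3 + g + J g^{2}$ ($a{\left(g,J \right)} = 3 + \left(g g J + g\right) = 3 + \left(g^{2} J + g\right) = 3 + \left(J g^{2} + g\right) = 3 + \left(g + J g^{2}\right) = 3 + g + J g^{2}$)
$f = 385$ ($f = \left(-76 + 21\right) \left(3 + 1 - 11 \cdot 1^{2}\right) = - 55 \left(3 + 1 - 11\right) = \left(-55\right) \left(-7\right) = 385$)
$\frac{1}{f + \frac{1}{19923}} = \frac{1}{385 + \frac{1}{19923}} = \frac{1}{\frac{7670356}{19923}} = \frac{19923}{7670356}$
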